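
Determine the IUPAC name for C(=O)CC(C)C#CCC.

Counting along the main chain through the –CHO group and the multiple bond gives 7 carbons: the parent is heptane.
An aldehyde (terminal –CHO) is the principal characteristic group, giving the suffix -al.
There is one C≡C triple bond, indicated by the ending -yne.
Number the chain so that the aldehyde carbon is C-1 by definition.
With this numbering: the triple bond between C-4 and C-5; a methyl group at C-3.
The name is 3-methylhept-4-ynal.

3-methylhept-4-ynal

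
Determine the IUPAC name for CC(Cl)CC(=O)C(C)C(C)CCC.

2-chloro-5,6-dimethylnonan-4-one

The longest chain bearing the carbonyl is 9 carbons long (nonane).
The principal characteristic group is a ketone (C=O on an internal carbon), named with the suffix -one.
Number the chain so that numbering from this end puts the carbonyl group at C-4 rather than C-6.
That gives the carbonyl at C-4; a chloro group at C-2; methyl groups at C-5 and C-6.
Substituent prefixes are cited in alphabetical order (multiplying prefixes like di-/tri- are ignored for ordering).
Putting it together: 2-chloro-5,6-dimethylnonan-4-one.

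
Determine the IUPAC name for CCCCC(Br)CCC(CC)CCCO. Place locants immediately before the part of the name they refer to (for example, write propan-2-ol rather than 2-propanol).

7-bromo-4-ethylundecan-1-ol

Counting along the main chain through the –OH group gives 11 carbons: the parent is undecane.
The highest-priority functional group is an alcohol (–OH), so the name ends in -ol.
Choose the numbering such that numbering from this end puts the hydroxyl group at C-1 rather than C-11.
That gives the hydroxyl at C-1; a bromo group at C-7; an ethyl group at C-4.
The substituents are ordered alphabetically, ignoring any di-/tri- multipliers.
The name is 7-bromo-4-ethylundecan-1-ol.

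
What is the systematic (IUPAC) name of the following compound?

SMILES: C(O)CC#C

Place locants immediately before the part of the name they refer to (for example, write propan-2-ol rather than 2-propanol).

but-3-yn-1-ol

The longest carbon chain that includes the –OH group and the multiple bond has 4 carbons, so the parent hydride is butane.
The highest-priority functional group is an alcohol (–OH), so the name ends in -ol.
The chain contains a C≡C triple bond, so the unsaturation ending is -yne.
Number the chain so that numbering from this end puts the hydroxyl group at C-1 rather than C-4.
That gives the hydroxyl at C-1; the triple bond between C-3 and C-4.
Putting it together: but-3-yn-1-ol.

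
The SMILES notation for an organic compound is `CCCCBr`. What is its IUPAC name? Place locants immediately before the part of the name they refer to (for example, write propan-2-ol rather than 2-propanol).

1-bromobutane

The longest carbon chain is 4 atoms: the parent is butane.
Number the chain so that the substituent locant set {1} is lower than {4} at the first point of difference.
With this numbering: a bromo group at C-1.
The name is 1-bromobutane.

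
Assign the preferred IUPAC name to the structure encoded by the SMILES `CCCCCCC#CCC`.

dec-3-yne

The longest chain bearing the multiple bond is 10 carbons long (decane).
A C≡C triple bond in the chain gives the infix -yne-.
The numbering direction is chosen so that numbering from this end puts the triple bond at C-3 rather than C-7.
That gives the triple bond between C-3 and C-4.
Assembling the pieces gives dec-3-yne.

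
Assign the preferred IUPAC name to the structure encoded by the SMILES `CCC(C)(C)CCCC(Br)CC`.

7-bromo-3,3-dimethylnonane

The longest continuous carbon chain has 9 atoms, so the parent hydride is nonane.
Number the chain so that the substituent locant set {3,3,7} is lower than {3,7,7} at the first point of difference.
With this numbering: a bromo group at C-7; two methyl groups at C-3.
Substituent prefixes are cited in alphabetical order (multiplying prefixes like di-/tri- are ignored for ordering).
The name is 7-bromo-3,3-dimethylnonane.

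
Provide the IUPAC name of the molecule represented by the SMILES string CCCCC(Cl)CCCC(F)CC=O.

Counting along the main chain through the –CHO group gives 11 carbons: the parent is undecane.
The principal characteristic group is an aldehyde (terminal –CHO), named with the suffix -al.
Number the chain so that the aldehyde carbon is C-1 by definition.
That gives a chloro group at C-7; a fluoro group at C-3.
Prefixes are listed alphabetically: chloro, fluoro.
The name is 7-chloro-3-fluoroundecanal.

7-chloro-3-fluoroundecanal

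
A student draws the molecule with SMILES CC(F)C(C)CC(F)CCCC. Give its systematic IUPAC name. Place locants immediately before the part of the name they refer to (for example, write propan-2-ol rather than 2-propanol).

2,5-difluoro-3-methylnonane

The longest carbon chain is 9 atoms: the parent is nonane.
The numbering direction is chosen so that the substituent locant set {2,3,5} is lower than {5,7,8} at the first point of difference.
This places fluoro groups at C-2 and C-5; a methyl group at C-3.
The substituents are ordered alphabetically, ignoring any di-/tri- multipliers.
Assembling the pieces gives 2,5-difluoro-3-methylnonane.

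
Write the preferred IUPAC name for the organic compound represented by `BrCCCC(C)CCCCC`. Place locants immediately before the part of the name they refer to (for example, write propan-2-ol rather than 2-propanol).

The longest carbon chain is 9 atoms: the parent is nonane.
The numbering direction is chosen so that the substituent locant set {1,4} is lower than {6,9} at the first point of difference.
This places a bromo group at C-1; a methyl group at C-4.
The substituents are ordered alphabetically, ignoring any di-/tri- multipliers.
The name is 1-bromo-4-methylnonane.

1-bromo-4-methylnonane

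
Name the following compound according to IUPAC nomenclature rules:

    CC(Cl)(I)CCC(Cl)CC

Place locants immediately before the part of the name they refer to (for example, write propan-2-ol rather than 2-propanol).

2,5-dichloro-2-iodoheptane

The parent chain contains 7 carbons (heptane).
Choose the numbering such that the substituent locant set {2,2,5} is lower than {3,6,6} at the first point of difference.
This places chloro groups at C-2 and C-5; an iodo group at C-2.
Prefixes are listed alphabetically: chloro, iodo.
The name is 2,5-dichloro-2-iodoheptane.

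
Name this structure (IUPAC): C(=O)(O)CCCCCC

Counting along the main chain through the –COOH group gives 7 carbons: the parent is heptane.
The highest-priority functional group is a carboxylic acid (terminal –COOH), so the name ends in -oic acid.
Number the chain so that the carboxylic acid carbon is C-1 by definition.
The name is heptanoic acid.

heptanoic acid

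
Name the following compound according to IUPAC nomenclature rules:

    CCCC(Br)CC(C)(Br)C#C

3,5-dibromo-3-methyloct-1-yne

The longest chain bearing the multiple bond is 8 carbons long (octane).
A C≡C triple bond in the chain gives the infix -yne-.
Number the chain so that numbering from this end puts the triple bond at C-1 rather than C-7.
With this numbering: the triple bond between C-1 and C-2; bromo groups at C-3 and C-5; a methyl group at C-3.
The substituents are ordered alphabetically, ignoring any di-/tri- multipliers.
Putting it together: 3,5-dibromo-3-methyloct-1-yne.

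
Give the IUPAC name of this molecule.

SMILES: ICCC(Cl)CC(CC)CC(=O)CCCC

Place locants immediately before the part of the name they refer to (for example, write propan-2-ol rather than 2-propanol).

9-chloro-7-ethyl-11-iodoundecan-5-one

The longest chain bearing the carbonyl is 11 carbons long (undecane).
The highest-priority functional group is a ketone (C=O on an internal carbon), so the name ends in -one.
The numbering direction is chosen so that numbering from this end puts the carbonyl group at C-5 rather than C-7.
That gives the carbonyl at C-5; a chloro group at C-9; an ethyl group at C-7; an iodo group at C-11.
Substituent prefixes are cited in alphabetical order (multiplying prefixes like di-/tri- are ignored for ordering).
Assembling the pieces gives 9-chloro-7-ethyl-11-iodoundecan-5-one.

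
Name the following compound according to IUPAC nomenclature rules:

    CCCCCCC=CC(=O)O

non-2-enoic acid

The longest carbon chain that includes the –COOH group and the multiple bond has 9 carbons, so the parent hydride is nonane.
The highest-priority functional group is a carboxylic acid (terminal –COOH), so the name ends in -oic acid.
The chain contains a C=C double bond, so the unsaturation ending is -ene.
Choose the numbering such that the carboxylic acid carbon is C-1 by definition.
With this numbering: the double bond between C-2 and C-3.
Putting it together: non-2-enoic acid.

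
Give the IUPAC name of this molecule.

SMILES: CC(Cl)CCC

2-chloropentane

The parent chain contains 5 carbons (pentane).
The numbering direction is chosen so that the substituent locant set {2} is lower than {4} at the first point of difference.
With this numbering: a chloro group at C-2.
The name is 2-chloropentane.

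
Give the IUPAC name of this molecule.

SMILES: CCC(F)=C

The longest carbon chain that includes the multiple bond has 4 carbons, so the parent hydride is butane.
The chain contains a C=C double bond, so the unsaturation ending is -ene.
Number the chain so that numbering from this end puts the double bond at C-1 rather than C-3.
With this numbering: the double bond between C-1 and C-2; a fluoro group at C-2.
Putting it together: 2-fluorobut-1-ene.

2-fluorobut-1-ene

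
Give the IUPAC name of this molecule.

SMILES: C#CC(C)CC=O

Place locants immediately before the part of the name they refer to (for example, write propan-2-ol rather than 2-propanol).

The longest chain bearing the –CHO group and the multiple bond is 5 carbons long (pentane).
An aldehyde (terminal –CHO) is the principal characteristic group, giving the suffix -al.
A C≡C triple bond in the chain gives the infix -yne-.
The numbering direction is chosen so that the aldehyde carbon is C-1 by definition.
This places the triple bond between C-4 and C-5; a methyl group at C-3.
Putting it together: 3-methylpent-4-ynal.

3-methylpent-4-ynal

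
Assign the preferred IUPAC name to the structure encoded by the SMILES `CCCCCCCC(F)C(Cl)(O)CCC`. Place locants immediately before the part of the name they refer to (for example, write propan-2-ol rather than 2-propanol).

4-chloro-5-fluorododecan-4-ol

Counting along the main chain through the –OH group gives 12 carbons: the parent is dodecane.
An alcohol (–OH) is the principal characteristic group, giving the suffix -ol.
Number the chain so that numbering from this end puts the hydroxyl group at C-4 rather than C-9.
That gives the hydroxyl at C-4; a chloro group at C-4; a fluoro group at C-5.
The substituents are ordered alphabetically, ignoring any di-/tri- multipliers.
Assembling the pieces gives 4-chloro-5-fluorododecan-4-ol.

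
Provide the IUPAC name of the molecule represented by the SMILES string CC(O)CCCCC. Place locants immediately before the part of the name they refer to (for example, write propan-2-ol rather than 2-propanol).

The longest chain bearing the –OH group is 7 carbons long (heptane).
An alcohol (–OH) is the principal characteristic group, giving the suffix -ol.
Choose the numbering such that numbering from this end puts the hydroxyl group at C-2 rather than C-6.
That gives the hydroxyl at C-2.
Assembling the pieces gives heptan-2-ol.

heptan-2-ol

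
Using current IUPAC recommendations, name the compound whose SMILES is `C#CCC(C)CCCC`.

Counting along the main chain through the multiple bond gives 8 carbons: the parent is octane.
A C≡C triple bond in the chain gives the infix -yne-.
The numbering direction is chosen so that numbering from this end puts the triple bond at C-1 rather than C-7.
With this numbering: the triple bond between C-1 and C-2; a methyl group at C-4.
The name is 4-methyloct-1-yne.

4-methyloct-1-yne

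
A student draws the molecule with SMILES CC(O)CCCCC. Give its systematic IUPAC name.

Counting along the main chain through the –OH group gives 7 carbons: the parent is heptane.
An alcohol (–OH) is the principal characteristic group, giving the suffix -ol.
Number the chain so that numbering from this end puts the hydroxyl group at C-2 rather than C-6.
With this numbering: the hydroxyl at C-2.
Putting it together: heptan-2-ol.

heptan-2-ol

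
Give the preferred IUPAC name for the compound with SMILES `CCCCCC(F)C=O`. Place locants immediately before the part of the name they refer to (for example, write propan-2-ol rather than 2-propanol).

2-fluoroheptanal

The longest carbon chain that includes the –CHO group has 7 carbons, so the parent hydride is heptane.
The highest-priority functional group is an aldehyde (terminal –CHO), so the name ends in -al.
Choose the numbering such that the aldehyde carbon is C-1 by definition.
That gives a fluoro group at C-2.
The name is 2-fluoroheptanal.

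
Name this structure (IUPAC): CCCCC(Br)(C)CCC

4-bromo-4-methyloctane

The parent chain contains 8 carbons (octane).
Choose the numbering such that the substituent locant set {4,4} is lower than {5,5} at the first point of difference.
This places a bromo group at C-4; a methyl group at C-4.
Prefixes are listed alphabetically: bromo, methyl.
Assembling the pieces gives 4-bromo-4-methyloctane.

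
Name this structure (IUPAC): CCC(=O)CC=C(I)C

6-iodohept-5-en-3-one

The longest carbon chain that includes the carbonyl and the multiple bond has 7 carbons, so the parent hydride is heptane.
The highest-priority functional group is a ketone (C=O on an internal carbon), so the name ends in -one.
There is one C=C double bond, indicated by the ending -ene.
Number the chain so that numbering from this end puts the carbonyl group at C-3 rather than C-5.
This places the carbonyl at C-3; the double bond between C-5 and C-6; an iodo group at C-6.
Putting it together: 6-iodohept-5-en-3-one.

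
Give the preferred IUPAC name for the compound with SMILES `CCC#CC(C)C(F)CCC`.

6-fluoro-5-methylnon-3-yne

The longest chain bearing the multiple bond is 9 carbons long (nonane).
A C≡C triple bond in the chain gives the infix -yne-.
Number the chain so that numbering from this end puts the triple bond at C-3 rather than C-6.
That gives the triple bond between C-3 and C-4; a fluoro group at C-6; a methyl group at C-5.
The substituents are ordered alphabetically, ignoring any di-/tri- multipliers.
Putting it together: 6-fluoro-5-methylnon-3-yne.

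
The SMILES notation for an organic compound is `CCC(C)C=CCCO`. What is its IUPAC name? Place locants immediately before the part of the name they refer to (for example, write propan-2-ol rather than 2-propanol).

Counting along the main chain through the –OH group and the multiple bond gives 7 carbons: the parent is heptane.
The principal characteristic group is an alcohol (–OH), named with the suffix -ol.
There is one C=C double bond, indicated by the ending -ene.
The numbering direction is chosen so that numbering from this end puts the hydroxyl group at C-1 rather than C-7.
That gives the hydroxyl at C-1; the double bond between C-3 and C-4; a methyl group at C-5.
Assembling the pieces gives 5-methylhept-3-en-1-ol.

5-methylhept-3-en-1-ol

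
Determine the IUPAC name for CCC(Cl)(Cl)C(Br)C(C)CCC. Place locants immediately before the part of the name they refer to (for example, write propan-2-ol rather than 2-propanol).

The parent chain contains 8 carbons (octane).
Number the chain so that the substituent locant set {3,3,4,5} is lower than {4,5,6,6} at the first point of difference.
With this numbering: a bromo group at C-4; two chloro groups at C-3; a methyl group at C-5.
The substituents are ordered alphabetically, ignoring any di-/tri- multipliers.
Assembling the pieces gives 4-bromo-3,3-dichloro-5-methyloctane.

4-bromo-3,3-dichloro-5-methyloctane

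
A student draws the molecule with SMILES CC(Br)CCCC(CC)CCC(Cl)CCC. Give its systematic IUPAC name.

The parent chain contains 12 carbons (dodecane).
Number the chain so that the substituent locant set {2,6,9} is lower than {4,7,11} at the first point of difference.
With this numbering: a bromo group at C-2; a chloro group at C-9; an ethyl group at C-6.
The substituents are ordered alphabetically, ignoring any di-/tri- multipliers.
Assembling the pieces gives 2-bromo-9-chloro-6-ethyldodecane.

2-bromo-9-chloro-6-ethyldodecane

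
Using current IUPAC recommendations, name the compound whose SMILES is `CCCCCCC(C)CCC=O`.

4-methyldecanal

The longest carbon chain that includes the –CHO group has 10 carbons, so the parent hydride is decane.
The highest-priority functional group is an aldehyde (terminal –CHO), so the name ends in -al.
Choose the numbering such that the aldehyde carbon is C-1 by definition.
That gives a methyl group at C-4.
The name is 4-methyldecanal.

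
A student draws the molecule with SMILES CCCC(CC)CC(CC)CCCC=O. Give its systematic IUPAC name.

Counting along the main chain through the –CHO group gives 10 carbons: the parent is decane.
The highest-priority functional group is an aldehyde (terminal –CHO), so the name ends in -al.
Choose the numbering such that the aldehyde carbon is C-1 by definition.
This places ethyl groups at C-5 and C-7.
The name is 5,7-diethyldecanal.

5,7-diethyldecanal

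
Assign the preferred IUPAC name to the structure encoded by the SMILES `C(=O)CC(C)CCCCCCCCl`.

The longest carbon chain that includes the –CHO group has 10 carbons, so the parent hydride is decane.
An aldehyde (terminal –CHO) is the principal characteristic group, giving the suffix -al.
Number the chain so that the aldehyde carbon is C-1 by definition.
That gives a chloro group at C-10; a methyl group at C-3.
The substituents are ordered alphabetically, ignoring any di-/tri- multipliers.
Putting it together: 10-chloro-3-methyldecanal.

10-chloro-3-methyldecanal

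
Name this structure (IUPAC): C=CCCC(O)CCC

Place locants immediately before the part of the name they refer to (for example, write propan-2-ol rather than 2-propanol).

The longest carbon chain that includes the –OH group and the multiple bond has 8 carbons, so the parent hydride is octane.
An alcohol (–OH) is the principal characteristic group, giving the suffix -ol.
A C=C double bond in the chain gives the infix -ene-.
The numbering direction is chosen so that numbering from this end puts the hydroxyl group at C-4 rather than C-5.
This places the hydroxyl at C-4; the double bond between C-7 and C-8.
Assembling the pieces gives oct-7-en-4-ol.

oct-7-en-4-ol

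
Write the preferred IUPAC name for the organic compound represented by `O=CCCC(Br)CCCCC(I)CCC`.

Counting along the main chain through the –CHO group gives 12 carbons: the parent is dodecane.
The highest-priority functional group is an aldehyde (terminal –CHO), so the name ends in -al.
Choose the numbering such that the aldehyde carbon is C-1 by definition.
With this numbering: a bromo group at C-4; an iodo group at C-9.
Substituent prefixes are cited in alphabetical order (multiplying prefixes like di-/tri- are ignored for ordering).
Putting it together: 4-bromo-9-iodododecanal.

4-bromo-9-iodododecanal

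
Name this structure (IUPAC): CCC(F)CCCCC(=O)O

The longest chain bearing the –COOH group is 8 carbons long (octane).
A carboxylic acid (terminal –COOH) is the principal characteristic group, giving the suffix -oic acid.
The numbering direction is chosen so that the carboxylic acid carbon is C-1 by definition.
This places a fluoro group at C-6.
Putting it together: 6-fluorooctanoic acid.

6-fluorooctanoic acid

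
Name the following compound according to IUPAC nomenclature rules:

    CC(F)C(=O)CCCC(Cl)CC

The longest chain bearing the carbonyl is 9 carbons long (nonane).
The principal characteristic group is a ketone (C=O on an internal carbon), named with the suffix -one.
The numbering direction is chosen so that numbering from this end puts the carbonyl group at C-3 rather than C-7.
That gives the carbonyl at C-3; a chloro group at C-7; a fluoro group at C-2.
Prefixes are listed alphabetically: chloro, fluoro.
The name is 7-chloro-2-fluorononan-3-one.

7-chloro-2-fluorononan-3-one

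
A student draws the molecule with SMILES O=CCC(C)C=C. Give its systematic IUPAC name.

3-methylpent-4-enal

The longest chain bearing the –CHO group and the multiple bond is 5 carbons long (pentane).
An aldehyde (terminal –CHO) is the principal characteristic group, giving the suffix -al.
A C=C double bond in the chain gives the infix -ene-.
Choose the numbering such that the aldehyde carbon is C-1 by definition.
That gives the double bond between C-4 and C-5; a methyl group at C-3.
Assembling the pieces gives 3-methylpent-4-enal.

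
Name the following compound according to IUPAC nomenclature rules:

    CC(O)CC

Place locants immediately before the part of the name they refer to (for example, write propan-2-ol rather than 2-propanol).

Counting along the main chain through the –OH group gives 4 carbons: the parent is butane.
The highest-priority functional group is an alcohol (–OH), so the name ends in -ol.
The numbering direction is chosen so that numbering from this end puts the hydroxyl group at C-2 rather than C-3.
That gives the hydroxyl at C-2.
Putting it together: butan-2-ol.

butan-2-ol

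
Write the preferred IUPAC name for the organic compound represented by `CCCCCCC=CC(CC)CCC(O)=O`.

The longest carbon chain that includes the –COOH group and the multiple bond has 12 carbons, so the parent hydride is dodecane.
The principal characteristic group is a carboxylic acid (terminal –COOH), named with the suffix -oic acid.
There is one C=C double bond, indicated by the ending -ene.
Number the chain so that the carboxylic acid carbon is C-1 by definition.
That gives the double bond between C-5 and C-6; an ethyl group at C-4.
Assembling the pieces gives 4-ethyldodec-5-enoic acid.

4-ethyldodec-5-enoic acid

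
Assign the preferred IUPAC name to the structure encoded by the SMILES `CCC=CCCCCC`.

The longest chain bearing the multiple bond is 9 carbons long (nonane).
The chain contains a C=C double bond, so the unsaturation ending is -ene.
Number the chain so that numbering from this end puts the double bond at C-3 rather than C-6.
With this numbering: the double bond between C-3 and C-4.
Assembling the pieces gives non-3-ene.

non-3-ene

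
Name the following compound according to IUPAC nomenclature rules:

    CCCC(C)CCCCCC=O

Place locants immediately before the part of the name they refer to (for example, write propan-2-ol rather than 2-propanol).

The longest chain bearing the –CHO group is 10 carbons long (decane).
The highest-priority functional group is an aldehyde (terminal –CHO), so the name ends in -al.
Choose the numbering such that the aldehyde carbon is C-1 by definition.
This places a methyl group at C-7.
Putting it together: 7-methyldecanal.

7-methyldecanal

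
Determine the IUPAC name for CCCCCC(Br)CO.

The longest chain bearing the –OH group is 7 carbons long (heptane).
The highest-priority functional group is an alcohol (–OH), so the name ends in -ol.
The numbering direction is chosen so that numbering from this end puts the hydroxyl group at C-1 rather than C-7.
This places the hydroxyl at C-1; a bromo group at C-2.
Putting it together: 2-bromoheptan-1-ol.

2-bromoheptan-1-ol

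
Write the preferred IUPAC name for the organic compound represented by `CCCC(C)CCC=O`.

The longest chain bearing the –CHO group is 7 carbons long (heptane).
The principal characteristic group is an aldehyde (terminal –CHO), named with the suffix -al.
Choose the numbering such that the aldehyde carbon is C-1 by definition.
That gives a methyl group at C-4.
The name is 4-methylheptanal.

4-methylheptanal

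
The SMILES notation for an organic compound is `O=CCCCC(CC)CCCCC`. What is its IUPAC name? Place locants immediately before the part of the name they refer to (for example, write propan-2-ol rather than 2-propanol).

5-ethyldecanal

The longest chain bearing the –CHO group is 10 carbons long (decane).
The highest-priority functional group is an aldehyde (terminal –CHO), so the name ends in -al.
Number the chain so that the aldehyde carbon is C-1 by definition.
With this numbering: an ethyl group at C-5.
Assembling the pieces gives 5-ethyldecanal.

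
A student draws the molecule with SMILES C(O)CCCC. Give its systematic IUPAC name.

pentan-1-ol

Counting along the main chain through the –OH group gives 5 carbons: the parent is pentane.
The principal characteristic group is an alcohol (–OH), named with the suffix -ol.
The numbering direction is chosen so that numbering from this end puts the hydroxyl group at C-1 rather than C-5.
That gives the hydroxyl at C-1.
Putting it together: pentan-1-ol.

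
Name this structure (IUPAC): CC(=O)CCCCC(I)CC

7-iodononan-2-one

The longest carbon chain that includes the carbonyl has 9 carbons, so the parent hydride is nonane.
The principal characteristic group is a ketone (C=O on an internal carbon), named with the suffix -one.
Number the chain so that numbering from this end puts the carbonyl group at C-2 rather than C-8.
That gives the carbonyl at C-2; an iodo group at C-7.
The name is 7-iodononan-2-one.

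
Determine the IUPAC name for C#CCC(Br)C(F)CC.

The longest chain bearing the multiple bond is 7 carbons long (heptane).
The chain contains a C≡C triple bond, so the unsaturation ending is -yne.
Number the chain so that numbering from this end puts the triple bond at C-1 rather than C-6.
With this numbering: the triple bond between C-1 and C-2; a bromo group at C-4; a fluoro group at C-5.
Prefixes are listed alphabetically: bromo, fluoro.
The name is 4-bromo-5-fluorohept-1-yne.

4-bromo-5-fluorohept-1-yne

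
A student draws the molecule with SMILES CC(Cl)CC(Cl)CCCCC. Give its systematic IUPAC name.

2,4-dichlorononane

The longest continuous carbon chain has 9 atoms, so the parent hydride is nonane.
The numbering direction is chosen so that the substituent locant set {2,4} is lower than {6,8} at the first point of difference.
This places chloro groups at C-2 and C-4.
The name is 2,4-dichlorononane.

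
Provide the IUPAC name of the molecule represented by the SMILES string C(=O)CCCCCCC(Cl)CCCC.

The longest carbon chain that includes the –CHO group has 12 carbons, so the parent hydride is dodecane.
An aldehyde (terminal –CHO) is the principal characteristic group, giving the suffix -al.
Choose the numbering such that the aldehyde carbon is C-1 by definition.
With this numbering: a chloro group at C-8.
Putting it together: 8-chlorododecanal.

8-chlorododecanal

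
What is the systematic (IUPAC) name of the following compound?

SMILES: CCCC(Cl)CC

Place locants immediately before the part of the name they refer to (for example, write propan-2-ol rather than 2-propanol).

The longest carbon chain is 6 atoms: the parent is hexane.
Number the chain so that the substituent locant set {3} is lower than {4} at the first point of difference.
With this numbering: a chloro group at C-3.
Assembling the pieces gives 3-chlorohexane.

3-chlorohexane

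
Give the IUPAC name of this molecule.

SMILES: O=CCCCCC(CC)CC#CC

6-ethyldec-8-ynal

The longest carbon chain that includes the –CHO group and the multiple bond has 10 carbons, so the parent hydride is decane.
An aldehyde (terminal –CHO) is the principal characteristic group, giving the suffix -al.
The chain contains a C≡C triple bond, so the unsaturation ending is -yne.
Choose the numbering such that the aldehyde carbon is C-1 by definition.
That gives the triple bond between C-8 and C-9; an ethyl group at C-6.
Putting it together: 6-ethyldec-8-ynal.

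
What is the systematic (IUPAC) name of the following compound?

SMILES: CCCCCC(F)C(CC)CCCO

4-ethyl-5-fluorodecan-1-ol

The longest chain bearing the –OH group is 10 carbons long (decane).
The highest-priority functional group is an alcohol (–OH), so the name ends in -ol.
The numbering direction is chosen so that numbering from this end puts the hydroxyl group at C-1 rather than C-10.
That gives the hydroxyl at C-1; an ethyl group at C-4; a fluoro group at C-5.
Substituent prefixes are cited in alphabetical order (multiplying prefixes like di-/tri- are ignored for ordering).
The name is 4-ethyl-5-fluorodecan-1-ol.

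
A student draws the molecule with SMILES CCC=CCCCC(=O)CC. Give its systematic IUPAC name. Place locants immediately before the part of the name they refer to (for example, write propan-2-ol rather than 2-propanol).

The longest chain bearing the carbonyl and the multiple bond is 10 carbons long (decane).
A ketone (C=O on an internal carbon) is the principal characteristic group, giving the suffix -one.
A C=C double bond in the chain gives the infix -ene-.
Choose the numbering such that numbering from this end puts the carbonyl group at C-3 rather than C-8.
That gives the carbonyl at C-3; the double bond between C-7 and C-8.
Assembling the pieces gives dec-7-en-3-one.

dec-7-en-3-one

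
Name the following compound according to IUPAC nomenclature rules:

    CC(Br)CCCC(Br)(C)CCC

The longest continuous carbon chain has 9 atoms, so the parent hydride is nonane.
The numbering direction is chosen so that the substituent locant set {2,6,6} is lower than {4,4,8} at the first point of difference.
That gives bromo groups at C-2 and C-6; a methyl group at C-6.
Substituent prefixes are cited in alphabetical order (multiplying prefixes like di-/tri- are ignored for ordering).
Putting it together: 2,6-dibromo-6-methylnonane.

2,6-dibromo-6-methylnonane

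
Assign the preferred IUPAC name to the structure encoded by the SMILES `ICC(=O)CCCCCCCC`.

The longest carbon chain that includes the carbonyl has 10 carbons, so the parent hydride is decane.
The principal characteristic group is a ketone (C=O on an internal carbon), named with the suffix -one.
The numbering direction is chosen so that numbering from this end puts the carbonyl group at C-2 rather than C-9.
With this numbering: the carbonyl at C-2; an iodo group at C-1.
The name is 1-iododecan-2-one.

1-iododecan-2-one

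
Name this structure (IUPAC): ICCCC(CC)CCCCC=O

6-ethyl-9-iodononanal

The longest carbon chain that includes the –CHO group has 9 carbons, so the parent hydride is nonane.
The principal characteristic group is an aldehyde (terminal –CHO), named with the suffix -al.
Choose the numbering such that the aldehyde carbon is C-1 by definition.
That gives an ethyl group at C-6; an iodo group at C-9.
Prefixes are listed alphabetically: ethyl, iodo.
Assembling the pieces gives 6-ethyl-9-iodononanal.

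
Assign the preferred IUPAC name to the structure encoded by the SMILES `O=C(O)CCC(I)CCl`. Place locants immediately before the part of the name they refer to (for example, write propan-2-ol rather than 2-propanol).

Counting along the main chain through the –COOH group gives 5 carbons: the parent is pentane.
The principal characteristic group is a carboxylic acid (terminal –COOH), named with the suffix -oic acid.
The numbering direction is chosen so that the carboxylic acid carbon is C-1 by definition.
This places a chloro group at C-5; an iodo group at C-4.
The substituents are ordered alphabetically, ignoring any di-/tri- multipliers.
Putting it together: 5-chloro-4-iodopentanoic acid.

5-chloro-4-iodopentanoic acid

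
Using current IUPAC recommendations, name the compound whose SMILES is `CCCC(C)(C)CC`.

3,3-dimethylhexane

The parent chain contains 6 carbons (hexane).
Choose the numbering such that the substituent locant set {3,3} is lower than {4,4} at the first point of difference.
This places two methyl groups at C-3.
Putting it together: 3,3-dimethylhexane.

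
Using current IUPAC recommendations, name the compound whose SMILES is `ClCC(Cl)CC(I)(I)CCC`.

The parent chain contains 7 carbons (heptane).
Number the chain so that the substituent locant set {1,2,4,4} is lower than {4,4,6,7} at the first point of difference.
With this numbering: chloro groups at C-1 and C-2; two iodo groups at C-4.
The substituents are ordered alphabetically, ignoring any di-/tri- multipliers.
The name is 1,2-dichloro-4,4-diiodoheptane.

1,2-dichloro-4,4-diiodoheptane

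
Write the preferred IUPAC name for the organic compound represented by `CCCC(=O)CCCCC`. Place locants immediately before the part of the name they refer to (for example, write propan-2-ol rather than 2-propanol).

The longest chain bearing the carbonyl is 9 carbons long (nonane).
The highest-priority functional group is a ketone (C=O on an internal carbon), so the name ends in -one.
Number the chain so that numbering from this end puts the carbonyl group at C-4 rather than C-6.
This places the carbonyl at C-4.
Assembling the pieces gives nonan-4-one.

nonan-4-one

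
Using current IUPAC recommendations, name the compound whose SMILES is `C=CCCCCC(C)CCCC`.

7-methylundec-1-ene

Counting along the main chain through the multiple bond gives 11 carbons: the parent is undecane.
The chain contains a C=C double bond, so the unsaturation ending is -ene.
Number the chain so that numbering from this end puts the double bond at C-1 rather than C-10.
This places the double bond between C-1 and C-2; a methyl group at C-7.
Assembling the pieces gives 7-methylundec-1-ene.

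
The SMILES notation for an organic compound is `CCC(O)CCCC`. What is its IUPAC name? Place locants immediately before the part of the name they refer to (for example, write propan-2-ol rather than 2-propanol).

The longest chain bearing the –OH group is 7 carbons long (heptane).
The principal characteristic group is an alcohol (–OH), named with the suffix -ol.
The numbering direction is chosen so that numbering from this end puts the hydroxyl group at C-3 rather than C-5.
With this numbering: the hydroxyl at C-3.
Putting it together: heptan-3-ol.

heptan-3-ol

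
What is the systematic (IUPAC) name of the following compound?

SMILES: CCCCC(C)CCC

4-methyloctane

The longest continuous carbon chain has 8 atoms, so the parent hydride is octane.
Choose the numbering such that the substituent locant set {4} is lower than {5} at the first point of difference.
With this numbering: a methyl group at C-4.
The name is 4-methyloctane.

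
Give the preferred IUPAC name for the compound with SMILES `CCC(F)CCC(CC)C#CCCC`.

6-ethyl-9-fluoroundec-4-yne

The longest chain bearing the multiple bond is 11 carbons long (undecane).
There is one C≡C triple bond, indicated by the ending -yne.
The numbering direction is chosen so that numbering from this end puts the triple bond at C-4 rather than C-7.
That gives the triple bond between C-4 and C-5; an ethyl group at C-6; a fluoro group at C-9.
The substituents are ordered alphabetically, ignoring any di-/tri- multipliers.
Assembling the pieces gives 6-ethyl-9-fluoroundec-4-yne.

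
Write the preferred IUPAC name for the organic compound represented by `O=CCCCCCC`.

The longest chain bearing the –CHO group is 7 carbons long (heptane).
The principal characteristic group is an aldehyde (terminal –CHO), named with the suffix -al.
The numbering direction is chosen so that the aldehyde carbon is C-1 by definition.
Putting it together: heptanal.

heptanal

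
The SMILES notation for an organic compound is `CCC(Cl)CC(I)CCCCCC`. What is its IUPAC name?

3-chloro-5-iodoundecane

The parent chain contains 11 carbons (undecane).
The numbering direction is chosen so that the substituent locant set {3,5} is lower than {7,9} at the first point of difference.
That gives a chloro group at C-3; an iodo group at C-5.
Substituent prefixes are cited in alphabetical order (multiplying prefixes like di-/tri- are ignored for ordering).
Assembling the pieces gives 3-chloro-5-iodoundecane.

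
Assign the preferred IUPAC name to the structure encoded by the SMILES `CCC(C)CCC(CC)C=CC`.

4-ethyl-7-methylnon-2-ene

Counting along the main chain through the multiple bond gives 9 carbons: the parent is nonane.
There is one C=C double bond, indicated by the ending -ene.
Choose the numbering such that numbering from this end puts the double bond at C-2 rather than C-7.
That gives the double bond between C-2 and C-3; an ethyl group at C-4; a methyl group at C-7.
Substituent prefixes are cited in alphabetical order (multiplying prefixes like di-/tri- are ignored for ordering).
Putting it together: 4-ethyl-7-methylnon-2-ene.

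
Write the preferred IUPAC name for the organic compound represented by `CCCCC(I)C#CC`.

4-iodooct-2-yne

The longest chain bearing the multiple bond is 8 carbons long (octane).
There is one C≡C triple bond, indicated by the ending -yne.
The numbering direction is chosen so that numbering from this end puts the triple bond at C-2 rather than C-6.
This places the triple bond between C-2 and C-3; an iodo group at C-4.
Assembling the pieces gives 4-iodooct-2-yne.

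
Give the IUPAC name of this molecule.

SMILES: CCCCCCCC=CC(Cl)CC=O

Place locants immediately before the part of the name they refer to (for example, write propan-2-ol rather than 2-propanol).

3-chlorododec-4-enal

The longest chain bearing the –CHO group and the multiple bond is 12 carbons long (dodecane).
The highest-priority functional group is an aldehyde (terminal –CHO), so the name ends in -al.
There is one C=C double bond, indicated by the ending -ene.
The numbering direction is chosen so that the aldehyde carbon is C-1 by definition.
That gives the double bond between C-4 and C-5; a chloro group at C-3.
Assembling the pieces gives 3-chlorododec-4-enal.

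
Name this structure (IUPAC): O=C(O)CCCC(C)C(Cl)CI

The longest carbon chain that includes the –COOH group has 7 carbons, so the parent hydride is heptane.
The principal characteristic group is a carboxylic acid (terminal –COOH), named with the suffix -oic acid.
Number the chain so that the carboxylic acid carbon is C-1 by definition.
This places a chloro group at C-6; an iodo group at C-7; a methyl group at C-5.
Prefixes are listed alphabetically: chloro, iodo, methyl.
The name is 6-chloro-7-iodo-5-methylheptanoic acid.

6-chloro-7-iodo-5-methylheptanoic acid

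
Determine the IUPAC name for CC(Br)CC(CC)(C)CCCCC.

The parent chain contains 9 carbons (nonane).
The numbering direction is chosen so that the substituent locant set {2,4,4} is lower than {6,6,8} at the first point of difference.
With this numbering: a bromo group at C-2; an ethyl group at C-4; a methyl group at C-4.
Prefixes are listed alphabetically: bromo, ethyl, methyl.
Putting it together: 2-bromo-4-ethyl-4-methylnonane.

2-bromo-4-ethyl-4-methylnonane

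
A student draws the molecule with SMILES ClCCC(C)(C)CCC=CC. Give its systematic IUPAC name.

8-chloro-6,6-dimethyloct-2-ene

The longest chain bearing the multiple bond is 8 carbons long (octane).
The chain contains a C=C double bond, so the unsaturation ending is -ene.
Choose the numbering such that numbering from this end puts the double bond at C-2 rather than C-6.
That gives the double bond between C-2 and C-3; a chloro group at C-8; two methyl groups at C-6.
Substituent prefixes are cited in alphabetical order (multiplying prefixes like di-/tri- are ignored for ordering).
The name is 8-chloro-6,6-dimethyloct-2-ene.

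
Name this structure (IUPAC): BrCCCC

The parent chain contains 4 carbons (butane).
Number the chain so that the substituent locant set {1} is lower than {4} at the first point of difference.
With this numbering: a bromo group at C-1.
Putting it together: 1-bromobutane.

1-bromobutane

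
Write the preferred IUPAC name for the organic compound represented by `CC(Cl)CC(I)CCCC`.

2-chloro-4-iodooctane

The longest carbon chain is 8 atoms: the parent is octane.
Choose the numbering such that the substituent locant set {2,4} is lower than {5,7} at the first point of difference.
This places a chloro group at C-2; an iodo group at C-4.
Prefixes are listed alphabetically: chloro, iodo.
Putting it together: 2-chloro-4-iodooctane.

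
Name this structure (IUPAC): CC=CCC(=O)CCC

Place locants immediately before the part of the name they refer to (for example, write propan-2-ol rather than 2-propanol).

Counting along the main chain through the carbonyl and the multiple bond gives 8 carbons: the parent is octane.
The highest-priority functional group is a ketone (C=O on an internal carbon), so the name ends in -one.
There is one C=C double bond, indicated by the ending -ene.
The numbering direction is chosen so that numbering from this end puts the carbonyl group at C-4 rather than C-5.
This places the carbonyl at C-4; the double bond between C-6 and C-7.
Assembling the pieces gives oct-6-en-4-one.

oct-6-en-4-one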